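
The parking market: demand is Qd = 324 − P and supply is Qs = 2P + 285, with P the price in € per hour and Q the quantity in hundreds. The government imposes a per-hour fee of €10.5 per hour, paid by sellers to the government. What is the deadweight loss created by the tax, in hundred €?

Without the tax, 324 − P = 2P + 285 gives 3P = 39, so P* = €13 and Q* = 311.
With the tax collected from sellers, supply shifts: Qs = 2(P − 10.5) + 285.
Solving gives Q = 304 with buyers paying €20 and sellers receiving €9.5 (the €10.5 wedge).
Quantity falls by |ΔQ| = |311 − 304| = 7.
DWL = ½ · t · |ΔQ| = ½ · 10.5 · 7 = €36.75.

Deadweight loss = €36.75 hundred.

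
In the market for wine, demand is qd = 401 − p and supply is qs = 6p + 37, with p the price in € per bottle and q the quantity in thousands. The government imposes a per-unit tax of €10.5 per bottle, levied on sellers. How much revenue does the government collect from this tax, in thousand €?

Tax revenue = €3570 thousand.

Before the tax: set 401 − p = 6p + 37 → p* = €52, q* = 349.
With the tax collected from sellers, supply shifts: qs = 6(p − 10.5) + 37.
Solving gives q = 340 with buyers paying €61 and sellers receiving €50.5 (the €10.5 wedge).
Revenue = t · Q = 10.5 · 340 = €3570.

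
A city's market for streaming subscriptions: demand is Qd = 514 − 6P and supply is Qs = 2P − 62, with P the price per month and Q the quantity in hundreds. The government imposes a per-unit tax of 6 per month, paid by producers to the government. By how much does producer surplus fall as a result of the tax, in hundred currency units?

Producer surplus falls by 348.75 hundred.

Without the tax, 514 − 6P = 2P − 62 gives 8P = 576, so P* = 72 and Q* = 82.
With the tax collected from producers, supply shifts: Qs = 2(P − 6) − 62.
New equilibrium: consumers pay 73.5, producers receive 67.5, Q = 73. (Wedge: Pb − Ps = 6.)
ΔPS is the trapezoid between Q = 73 and Q = 82 of height 4.5: ½ · (82 + 73) · 4.5 = 348.75.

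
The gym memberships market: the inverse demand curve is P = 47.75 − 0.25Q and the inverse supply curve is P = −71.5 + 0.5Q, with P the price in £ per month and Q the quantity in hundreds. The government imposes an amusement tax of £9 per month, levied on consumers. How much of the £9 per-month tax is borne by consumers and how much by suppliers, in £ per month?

Consumers bear £3 per month; suppliers bear £6 per month.

Rewrite in direct form: Qd = 191 − 4P and Qs = 2P + 143.
Without the tax, 191 − 4P = 2P + 143 gives 6P = 48, so P* = £8 and Q* = 159.
With the tax collected from consumers, demand (in seller-price terms) shifts: Qd = 191 − 4(P + 9).
New equilibrium: consumers pay £11, suppliers receive £2, Q = 147. (Wedge: Pb − Ps = 9.)
Burden on consumers: £3; on suppliers: £6. (They sum to £9.)
The less price-elastic side of the market bears the larger share of a per-unit tax.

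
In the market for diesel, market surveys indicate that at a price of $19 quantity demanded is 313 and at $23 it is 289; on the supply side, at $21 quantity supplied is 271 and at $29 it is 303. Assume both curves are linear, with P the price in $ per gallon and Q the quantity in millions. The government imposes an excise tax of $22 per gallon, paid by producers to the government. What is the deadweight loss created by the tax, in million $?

Demand slope: (289 − 313)/(23 − 19) = -6, so Qd = 427 − 6P.
Supply slope: (303 − 271)/(29 − 21) = 4, so Qs = 4P + 187.
Before the tax: set 427 − 6P = 4P + 187 → P* = $24, Q* = 283.
With the tax collected from producers, supply shifts: Qs = 4(P − 22) + 187.
New equilibrium: buyers pay $32.8, producers receive $10.8, Q = 230.2. (Wedge: Pb − Ps = 22.)
Quantity falls by |ΔQ| = |283 − 230.2| = 52.8.
DWL = ½ · t · |ΔQ| = ½ · 22 · 52.8 = $580.8.

Deadweight loss = $580.8 million.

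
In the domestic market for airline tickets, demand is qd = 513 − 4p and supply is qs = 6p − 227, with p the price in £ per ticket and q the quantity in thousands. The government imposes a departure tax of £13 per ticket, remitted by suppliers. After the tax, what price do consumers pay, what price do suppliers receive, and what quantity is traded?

Before the tax: set 513 − 4p = 6p − 227 → p* = £74, q* = 217.
With the tax collected from suppliers, supply shifts: qs = 6(p − 13) − 227.
New equilibrium: consumers pay £81.8, suppliers receive £68.8, q = 185.8. (Wedge: pb − ps = 13.)
The less price-elastic side of the market bears the larger share of a per-unit tax.

Consumers pay £81.8; suppliers receive £68.8; quantity = 185.8.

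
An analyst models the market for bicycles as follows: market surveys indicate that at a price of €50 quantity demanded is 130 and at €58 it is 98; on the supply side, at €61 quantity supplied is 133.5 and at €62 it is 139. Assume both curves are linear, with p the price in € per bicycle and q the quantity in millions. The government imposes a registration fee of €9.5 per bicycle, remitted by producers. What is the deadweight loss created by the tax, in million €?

Demand slope: (98 − 130)/(58 − 50) = -4, so qd = 330 − 4p.
Supply slope: (139 − 133.5)/(62 − 61) = 5.5, so qs = 5.5p − 202.
Before the tax: set 330 − 4p = 5.5p − 202 → p* = €56, q* = 106.
With the tax collected from producers, supply shifts: qs = 5.5(p − 9.5) − 202.
New equilibrium: buyers pay €61.5, producers receive €52, q = 84. (Wedge: pb − ps = 9.5.)
Quantity falls by |ΔQ| = |106 − 84| = 22.
DWL = ½ · t · |ΔQ| = ½ · 9.5 · 22 = €104.5.

Deadweight loss = €104.5 million.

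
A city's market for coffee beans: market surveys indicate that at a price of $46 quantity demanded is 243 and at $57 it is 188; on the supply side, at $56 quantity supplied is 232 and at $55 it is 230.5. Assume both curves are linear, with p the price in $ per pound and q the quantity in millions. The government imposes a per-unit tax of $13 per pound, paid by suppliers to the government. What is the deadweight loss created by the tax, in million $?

Deadweight loss = $97.5 million.

Demand slope: (188 − 243)/(57 − 46) = -5, so qd = 473 − 5p.
Supply slope: (230.5 − 232)/(55 − 56) = 1.5, so qs = 1.5p + 148.
Without the tax, 473 − 5p = 1.5p + 148 gives 6.5p = 325, so p* = $50 and q* = 223.
With the tax collected from suppliers, supply shifts: qs = 1.5(p − 13) + 148.
New equilibrium: consumers pay $53, suppliers receive $40, q = 208. (Wedge: pb − ps = 13.)
Quantity falls by |ΔQ| = |223 − 208| = 15.
DWL = ½ · t · |ΔQ| = ½ · 13 · 15 = $97.5.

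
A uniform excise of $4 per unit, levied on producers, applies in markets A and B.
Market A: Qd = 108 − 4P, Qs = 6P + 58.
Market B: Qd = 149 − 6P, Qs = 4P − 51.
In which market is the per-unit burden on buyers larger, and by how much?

Market A: pre-tax P* = $5, Q* = 88; post-tax Q = 78.4; per-unit burden on buyers = $2.4.
Market B: pre-tax P* = $20, Q* = 29; post-tax Q = 19.4; per-unit burden on buyers = $1.6.
Difference: $2.4 vs $1.6 → market A is larger by $0.8.

Market A, by $0.8.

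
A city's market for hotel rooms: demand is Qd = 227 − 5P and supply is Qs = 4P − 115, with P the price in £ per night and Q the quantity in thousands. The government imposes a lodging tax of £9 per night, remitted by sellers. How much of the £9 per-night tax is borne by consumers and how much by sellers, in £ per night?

Consumers bear £4 per night; sellers bear £5 per night.

Without the tax, 227 − 5P = 4P − 115 gives 9P = 342, so P* = £38 and Q* = 37.
With the tax collected from sellers, supply shifts: Qs = 4(P − 9) − 115.
New equilibrium: consumers pay £42, sellers receive £33, Q = 17. (Wedge: Pb − Ps = 9.)
Burden on consumers: £4; on sellers: £5. (They sum to £9.)
The less price-elastic side of the market bears the larger share of a per-unit tax.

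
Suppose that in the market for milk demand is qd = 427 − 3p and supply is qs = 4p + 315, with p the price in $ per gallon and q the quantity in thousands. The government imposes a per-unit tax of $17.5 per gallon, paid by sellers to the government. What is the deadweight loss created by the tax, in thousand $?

Before the tax: set 427 − 3p = 4p + 315 → p* = $16, q* = 379.
With the tax collected from sellers, supply shifts: qs = 4(p − 17.5) + 315.
Solving gives q = 349 with buyers paying $26 and sellers receiving $8.5 (the $17.5 wedge).
Quantity falls by |ΔQ| = |379 − 349| = 30.
DWL = ½ · t · |ΔQ| = ½ · 17.5 · 30 = $262.5.

Deadweight loss = $262.5 thousand.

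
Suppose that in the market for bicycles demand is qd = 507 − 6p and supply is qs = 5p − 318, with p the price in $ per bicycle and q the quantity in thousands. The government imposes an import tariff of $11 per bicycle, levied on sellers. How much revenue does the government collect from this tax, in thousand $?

Before the tax: set 507 − 6p = 5p − 318 → p* = $75, q* = 57.
With the tax collected from sellers, supply shifts: qs = 5(p − 11) − 318.
Solving gives q = 27 with buyers paying $80 and sellers receiving $69 (the $11 wedge).
Revenue = t · Q = 11 · 27 = $297.

Tax revenue = $297 thousand.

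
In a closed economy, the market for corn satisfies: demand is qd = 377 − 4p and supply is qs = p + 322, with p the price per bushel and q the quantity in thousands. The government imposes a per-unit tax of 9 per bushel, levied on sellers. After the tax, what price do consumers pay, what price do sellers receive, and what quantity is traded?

Consumers pay 12.8; sellers receive 3.8; quantity = 325.8.

Before the tax: set 377 − 4p = p + 322 → p* = 11, q* = 333.
With the tax collected from sellers, supply shifts: qs = (p − 9) + 322.
Solving gives q = 325.8 with consumers paying 12.8 and sellers receiving 3.8 (the 9 wedge).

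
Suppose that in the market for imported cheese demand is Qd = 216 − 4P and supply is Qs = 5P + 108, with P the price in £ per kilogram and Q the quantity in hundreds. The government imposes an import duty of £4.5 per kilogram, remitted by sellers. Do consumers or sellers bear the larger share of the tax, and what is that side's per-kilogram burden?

Without the tax, 216 − 4P = 5P + 108 gives 9P = 108, so P* = £12 and Q* = 168.
With the tax collected from sellers, supply shifts: Qs = 5(P − 4.5) + 108.
Solving gives Q = 158 with consumers paying £14.5 and sellers receiving £10 (the £4.5 wedge).
Per-kilogram burden: consumers £2.5, sellers £2.
Consumers take the larger share because demand is less price-elastic here (demand slope 4 vs supply slope 5).

Consumers bear the larger share: £2.5 per kilogram.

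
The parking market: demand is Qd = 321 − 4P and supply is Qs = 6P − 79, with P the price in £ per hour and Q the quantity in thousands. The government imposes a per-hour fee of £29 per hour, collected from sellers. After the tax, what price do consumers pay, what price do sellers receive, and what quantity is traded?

Before the tax: set 321 − 4P = 6P − 79 → P* = £40, Q* = 161.
With the tax collected from sellers, supply shifts: Qs = 6(P − 29) − 79.
Solving gives Q = 91.4 with consumers paying £57.4 and sellers receiving £28.4 (the £29 wedge).
The less price-elastic side of the market bears the larger share of a per-unit tax.

Consumers pay £57.4; sellers receive £28.4; quantity = 91.4.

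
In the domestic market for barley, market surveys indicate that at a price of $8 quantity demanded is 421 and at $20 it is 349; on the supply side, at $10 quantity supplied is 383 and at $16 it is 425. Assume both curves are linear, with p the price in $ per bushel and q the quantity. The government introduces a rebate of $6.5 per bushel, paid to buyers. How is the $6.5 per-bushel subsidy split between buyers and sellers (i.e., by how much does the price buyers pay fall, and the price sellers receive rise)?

Demand slope: (349 − 421)/(20 − 8) = -6, so qd = 469 − 6p.
Supply slope: (425 − 383)/(16 − 10) = 7, so qs = 7p + 313.
Without the subsidy, 469 − 6p = 7p + 313 gives 13p = 156, so p* = $12 and q* = 397.
With a per-unit subsidy paid to buyers, each effectively pays p − 6.5, so demand becomes qd = 469 − 6(p − 6.5).
New equilibrium: buyers pay $8.5, sellers receive $15, q = 418. (Wedge: pb − ps = −6.5.)
Gain to buyers: $3.5; to sellers: $3. (They sum to $6.5.)

Buyers gain $3.5 per bushel; sellers gain $3 per bushel.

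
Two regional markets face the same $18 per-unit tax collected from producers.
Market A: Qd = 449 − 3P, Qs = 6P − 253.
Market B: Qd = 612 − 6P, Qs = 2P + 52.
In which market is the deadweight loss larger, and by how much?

Market A, by $81.

Market A: pre-tax P* = $78, Q* = 215; post-tax Q = 179; deadweight loss = $324.
Market B: pre-tax P* = $70, Q* = 192; post-tax Q = 165; deadweight loss = $243.
Difference: $324 vs $243 → market A is larger by $81.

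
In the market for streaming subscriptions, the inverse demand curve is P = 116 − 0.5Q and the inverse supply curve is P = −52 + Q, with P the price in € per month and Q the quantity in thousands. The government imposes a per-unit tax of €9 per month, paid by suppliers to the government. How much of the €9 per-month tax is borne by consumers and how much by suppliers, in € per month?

Consumers bear €3 per month; suppliers bear €6 per month.

Rewrite in direct form: Qd = 232 − 2P and Qs = P + 52.
Without the tax, 232 − 2P = P + 52 gives 3P = 180, so P* = €60 and Q* = 112.
With the tax collected from suppliers, supply shifts: Qs = (P − 9) + 52.
New equilibrium: consumers pay €63, suppliers receive €54, Q = 106. (Wedge: Pb − Ps = 9.)
Burden on consumers: €3; on suppliers: €6. (They sum to €9.)
The less price-elastic side of the market bears the larger share of a per-unit tax.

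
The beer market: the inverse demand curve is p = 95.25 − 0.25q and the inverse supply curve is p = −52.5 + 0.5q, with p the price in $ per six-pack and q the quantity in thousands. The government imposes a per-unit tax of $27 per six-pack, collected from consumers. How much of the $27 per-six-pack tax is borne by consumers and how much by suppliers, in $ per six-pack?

Rewrite in direct form: qd = 381 − 4p and qs = 2p + 105.
Before the tax: set 381 − 4p = 2p + 105 → p* = $46, q* = 197.
With the tax collected from consumers, demand (in seller-price terms) shifts: qd = 381 − 4(p + 27).
Solving gives q = 161 with consumers paying $55 and suppliers receiving $28 (the $27 wedge).
Burden on consumers: $9; on suppliers: $18. (They sum to $27.)
The less price-elastic side of the market bears the larger share of a per-unit tax.

Consumers bear $9 per six-pack; suppliers bear $18 per six-pack.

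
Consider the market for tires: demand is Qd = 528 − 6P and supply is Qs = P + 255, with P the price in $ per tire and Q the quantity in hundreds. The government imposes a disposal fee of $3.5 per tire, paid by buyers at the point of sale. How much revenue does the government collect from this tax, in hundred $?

Before the tax: set 528 − 6P = P + 255 → P* = $39, Q* = 294.
With the tax collected from buyers, demand (in seller-price terms) shifts: Qd = 528 − 6(P + 3.5).
New equilibrium: buyers pay $39.5, suppliers receive $36, Q = 291. (Wedge: Pb − Ps = 3.5.)
Revenue = t · Q = 3.5 · 291 = $1018.5.

Tax revenue = $1018.5 hundred.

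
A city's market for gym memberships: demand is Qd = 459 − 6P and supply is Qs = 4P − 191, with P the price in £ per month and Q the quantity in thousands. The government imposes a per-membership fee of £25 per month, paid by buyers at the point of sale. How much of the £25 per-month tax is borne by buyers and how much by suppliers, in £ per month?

Buyers bear £10 per month; suppliers bear £15 per month.

Before the tax: set 459 − 6P = 4P − 191 → P* = £65, Q* = 69.
With the tax collected from buyers, demand (in seller-price terms) shifts: Qd = 459 − 6(P + 25).
New equilibrium: buyers pay £75, suppliers receive £50, Q = 9. (Wedge: Pb − Ps = 25.)
Burden on buyers: £10; on suppliers: £15. (They sum to £25.)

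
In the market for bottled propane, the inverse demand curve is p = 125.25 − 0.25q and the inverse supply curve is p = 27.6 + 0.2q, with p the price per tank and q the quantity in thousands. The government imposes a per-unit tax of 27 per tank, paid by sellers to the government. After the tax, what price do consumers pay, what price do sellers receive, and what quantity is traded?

Inverting to q(p) form: qd = 501 − 4p; qs = 5p − 138.
Without the tax, 501 − 4p = 5p − 138 gives 9p = 639, so p* = 71 and q* = 217.
With the tax collected from sellers, supply shifts: qs = 5(p − 27) − 138.
Solving gives q = 157 with consumers paying 86 and sellers receiving 59 (the 27 wedge).
The less price-elastic side of the market bears the larger share of a per-unit tax.

Consumers pay 86; sellers receive 59; quantity = 157.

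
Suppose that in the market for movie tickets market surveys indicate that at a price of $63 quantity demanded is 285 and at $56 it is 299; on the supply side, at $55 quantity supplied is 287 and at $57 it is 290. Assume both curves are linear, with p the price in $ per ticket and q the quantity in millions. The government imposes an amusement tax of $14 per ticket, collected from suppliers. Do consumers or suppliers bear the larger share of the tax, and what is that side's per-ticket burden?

Suppliers bear the larger share: $8 per ticket.

Demand slope: (299 − 285)/(56 − 63) = -2, so qd = 411 − 2p.
Supply slope: (290 − 287)/(57 − 55) = 1.5, so qs = 1.5p + 204.5.
Before the tax: set 411 − 2p = 1.5p + 204.5 → p* = $59, q* = 293.
With the tax collected from suppliers, supply shifts: qs = 1.5(p − 14) + 204.5.
Solving gives q = 281 with consumers paying $65 and suppliers receiving $51 (the $14 wedge).
Per-ticket burden: consumers $6, suppliers $8.
Suppliers take the larger share because supply is less price-elastic here (demand slope 2 vs supply slope 1.5).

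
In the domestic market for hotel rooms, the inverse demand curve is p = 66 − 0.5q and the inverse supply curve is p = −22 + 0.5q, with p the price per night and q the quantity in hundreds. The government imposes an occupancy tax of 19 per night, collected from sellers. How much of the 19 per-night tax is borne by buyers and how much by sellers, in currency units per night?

Buyers bear 9.5 per night; sellers bear 9.5 per night.

Rewrite in direct form: qd = 132 − 2p and qs = 2p + 44.
Without the tax, 132 − 2p = 2p + 44 gives 4p = 88, so p* = 22 and q* = 88.
With the tax collected from sellers, supply shifts: qs = 2(p − 19) + 44.
Solving gives q = 69 with buyers paying 31.5 and sellers receiving 12.5 (the 19 wedge).
Burden on buyers: 9.5; on sellers: 9.5. (They sum to 19.)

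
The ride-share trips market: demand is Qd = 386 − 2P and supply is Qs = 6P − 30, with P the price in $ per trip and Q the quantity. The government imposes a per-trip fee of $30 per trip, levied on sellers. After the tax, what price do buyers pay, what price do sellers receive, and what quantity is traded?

Buyers pay $74.5; sellers receive $44.5; quantity = 237.

Before the tax: set 386 − 2P = 6P − 30 → P* = $52, Q* = 282.
With the tax collected from sellers, supply shifts: Qs = 6(P − 30) − 30.
New equilibrium: buyers pay $74.5, sellers receive $44.5, Q = 237. (Wedge: Pb − Ps = 30.)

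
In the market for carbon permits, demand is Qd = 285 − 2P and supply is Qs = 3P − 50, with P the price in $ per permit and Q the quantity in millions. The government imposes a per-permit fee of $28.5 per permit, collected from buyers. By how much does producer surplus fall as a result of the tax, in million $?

Producer surplus falls by $1526.46 million.

Before the tax: set 285 − 2P = 3P − 50 → P* = $67, Q* = 151.
With the tax collected from buyers, demand (in seller-price terms) shifts: Qd = 285 − 2(P + 28.5).
New equilibrium: buyers pay $84.1, producers receive $55.6, Q = 116.8. (Wedge: Pb − Ps = 28.5.)
ΔPS is the trapezoid between Q = 116.8 and Q = 151 of height $11.4: ½ · (151 + 116.8) · 11.4 = $1526.46.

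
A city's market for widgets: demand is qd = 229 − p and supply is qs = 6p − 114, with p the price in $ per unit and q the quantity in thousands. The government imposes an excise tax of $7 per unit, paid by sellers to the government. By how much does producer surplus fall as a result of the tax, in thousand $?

Without the tax, 229 − p = 6p − 114 gives 7p = 343, so p* = $49 and q* = 180.
With the tax collected from sellers, supply shifts: qs = 6(p − 7) − 114.
New equilibrium: buyers pay $55, sellers receive $48, q = 174. (Wedge: pb − ps = 7.)
ΔPS is the trapezoid between Q = 174 and Q = 180 of height $1: ½ · (180 + 174) · 1 = $177.

Producer surplus falls by $177 thousand.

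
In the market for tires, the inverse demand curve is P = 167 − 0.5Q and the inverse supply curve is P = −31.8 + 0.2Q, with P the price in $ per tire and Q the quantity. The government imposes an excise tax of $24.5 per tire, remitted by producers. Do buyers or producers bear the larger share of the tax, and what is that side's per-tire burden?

Rewrite in direct form: Qd = 334 − 2P and Qs = 5P + 159.
Without the tax, 334 − 2P = 5P + 159 gives 7P = 175, so P* = $25 and Q* = 284.
With the tax collected from producers, supply shifts: Qs = 5(P − 24.5) + 159.
Solving gives Q = 249 with buyers paying $42.5 and producers receiving $18 (the $24.5 wedge).
Per-tire burden: buyers $17.5, producers $7.
Buyers take the larger share because demand is less price-elastic here (demand slope 2 vs supply slope 5).

Buyers bear the larger share: $17.5 per tire.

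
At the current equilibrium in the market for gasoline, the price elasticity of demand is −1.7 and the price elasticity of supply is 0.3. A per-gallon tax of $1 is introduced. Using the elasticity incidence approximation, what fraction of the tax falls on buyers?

Buyers' share ≈ 0.15.

Incidence ratio: buyers' share ≈ εs / (εs + |εd|) = 0.3 / (0.3 + 1.7) = 0.15.
Supply is the less elastic side, so buyers bear the smaller share.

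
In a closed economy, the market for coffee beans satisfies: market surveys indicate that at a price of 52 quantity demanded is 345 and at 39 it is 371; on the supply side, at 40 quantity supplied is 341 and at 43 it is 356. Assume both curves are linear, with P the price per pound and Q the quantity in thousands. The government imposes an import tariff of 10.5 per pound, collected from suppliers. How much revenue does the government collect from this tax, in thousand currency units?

Demand slope: (371 − 345)/(39 − 52) = -2, so Qd = 449 − 2P.
Supply slope: (356 − 341)/(43 − 40) = 5, so Qs = 5P + 141.
Before the tax: set 449 − 2P = 5P + 141 → P* = 44, Q* = 361.
With the tax collected from suppliers, supply shifts: Qs = 5(P − 10.5) + 141.
Solving gives Q = 346 with consumers paying 51.5 and suppliers receiving 41 (the 10.5 wedge).
Revenue = t · Q = 10.5 · 346 = 3633.

Tax revenue = 3633 thousand.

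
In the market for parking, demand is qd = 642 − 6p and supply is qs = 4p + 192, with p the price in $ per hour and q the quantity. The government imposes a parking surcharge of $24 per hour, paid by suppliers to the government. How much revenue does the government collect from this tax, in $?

Tax revenue = $7545.6.

Before the tax: set 642 − 6p = 4p + 192 → p* = $45, q* = 372.
With the tax collected from suppliers, supply shifts: qs = 4(p − 24) + 192.
Solving gives q = 314.4 with consumers paying $54.6 and suppliers receiving $30.6 (the $24 wedge).
Revenue = t · Q = 24 · 314.4 = $7545.6.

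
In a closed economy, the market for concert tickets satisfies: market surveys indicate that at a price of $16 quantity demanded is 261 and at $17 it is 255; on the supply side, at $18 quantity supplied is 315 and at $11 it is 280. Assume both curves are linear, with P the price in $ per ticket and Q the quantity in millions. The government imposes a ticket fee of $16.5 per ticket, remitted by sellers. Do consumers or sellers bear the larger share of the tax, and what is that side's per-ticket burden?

Sellers bear the larger share: $9 per ticket.

Demand slope: (255 − 261)/(17 − 16) = -6, so Qd = 357 − 6P.
Supply slope: (280 − 315)/(11 − 18) = 5, so Qs = 5P + 225.
Without the tax, 357 − 6P = 5P + 225 gives 11P = 132, so P* = $12 and Q* = 285.
With the tax collected from sellers, supply shifts: Qs = 5(P − 16.5) + 225.
New equilibrium: consumers pay $19.5, sellers receive $3, Q = 240. (Wedge: Pb − Ps = 16.5.)
Per-ticket burden: consumers $7.5, sellers $9.
Sellers take the larger share because supply is less price-elastic here (demand slope 6 vs supply slope 5).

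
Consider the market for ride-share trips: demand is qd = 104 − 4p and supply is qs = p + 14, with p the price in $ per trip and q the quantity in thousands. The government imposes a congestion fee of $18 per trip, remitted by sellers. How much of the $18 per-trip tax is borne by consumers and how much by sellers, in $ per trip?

Consumers bear $3.6 per trip; sellers bear $14.4 per trip.

Without the tax, 104 − 4p = p + 14 gives 5p = 90, so p* = $18 and q* = 32.
With the tax collected from sellers, supply shifts: qs = (p − 18) + 14.
New equilibrium: consumers pay $21.6, sellers receive $3.6, q = 17.6. (Wedge: pb − ps = 18.)
Burden on consumers: $3.6; on sellers: $14.4. (They sum to $18.)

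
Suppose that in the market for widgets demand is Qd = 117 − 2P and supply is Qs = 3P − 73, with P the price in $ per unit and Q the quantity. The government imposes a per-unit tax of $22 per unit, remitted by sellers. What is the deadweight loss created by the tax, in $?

Without the tax, 117 − 2P = 3P − 73 gives 5P = 190, so P* = $38 and Q* = 41.
With the tax collected from sellers, supply shifts: Qs = 3(P − 22) − 73.
Solving gives Q = 14.6 with consumers paying $51.2 and sellers receiving $29.2 (the $22 wedge).
Quantity falls by |ΔQ| = |41 − 14.6| = 26.4.
DWL = ½ · t · |ΔQ| = ½ · 22 · 26.4 = $290.4.

Deadweight loss = $290.4.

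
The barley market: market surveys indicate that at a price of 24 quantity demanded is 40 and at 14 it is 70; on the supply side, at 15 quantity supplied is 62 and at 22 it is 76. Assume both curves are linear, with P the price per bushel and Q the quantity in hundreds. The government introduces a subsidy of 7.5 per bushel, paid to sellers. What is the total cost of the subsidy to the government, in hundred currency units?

Demand slope: (70 − 40)/(14 − 24) = -3, so Qd = 112 − 3P.
Supply slope: (76 − 62)/(22 − 15) = 2, so Qs = 2P + 32.
Before the subsidy: set 112 − 3P = 2P + 32 → P* = 16, Q* = 64.
With a per-unit subsidy paid to sellers, each receives P + 7.5 per unit sold, so supply becomes Qs = 2(P + 7.5) + 32.
Solving gives Q = 73 with buyers paying 13 and sellers receiving 20.5 (the 7.5 wedge).
Outlay = t · Q = 7.5 · 73 = 547.5.

Government outlay = 547.5 hundred.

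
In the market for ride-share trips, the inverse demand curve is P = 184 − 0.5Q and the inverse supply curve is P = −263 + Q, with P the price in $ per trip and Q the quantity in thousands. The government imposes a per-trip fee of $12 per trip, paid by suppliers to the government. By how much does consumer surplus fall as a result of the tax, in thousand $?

Inverting to Q(P) form: Qd = 368 − 2P; Qs = P + 263.
Without the tax, 368 − 2P = P + 263 gives 3P = 105, so P* = $35 and Q* = 298.
With the tax collected from suppliers, supply shifts: Qs = (P − 12) + 263.
New equilibrium: consumers pay $39, suppliers receive $27, Q = 290. (Wedge: Pb − Ps = 12.)
ΔCS is the trapezoid between Q = 290 and Q = 298 of height $4: ½ · (298 + 290) · 4 = $1176.

Consumer surplus falls by $1176 thousand.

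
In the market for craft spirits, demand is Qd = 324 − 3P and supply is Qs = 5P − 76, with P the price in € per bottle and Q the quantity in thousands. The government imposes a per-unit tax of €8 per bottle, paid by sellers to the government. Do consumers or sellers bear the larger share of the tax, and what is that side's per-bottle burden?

Before the tax: set 324 − 3P = 5P − 76 → P* = €50, Q* = 174.
With the tax collected from sellers, supply shifts: Qs = 5(P − 8) − 76.
New equilibrium: consumers pay €55, sellers receive €47, Q = 159. (Wedge: Pb − Ps = 8.)
Per-bottle burden: consumers €5, sellers €3.
Consumers take the larger share because demand is less price-elastic here (demand slope 3 vs supply slope 5).

Consumers bear the larger share: €5 per bottle.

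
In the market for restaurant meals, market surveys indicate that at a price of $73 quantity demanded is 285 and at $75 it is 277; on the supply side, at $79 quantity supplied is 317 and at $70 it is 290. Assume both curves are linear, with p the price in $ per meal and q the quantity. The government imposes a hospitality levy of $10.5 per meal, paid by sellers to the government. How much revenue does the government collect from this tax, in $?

Tax revenue = $2887.5.

Demand slope: (277 − 285)/(75 − 73) = -4, so qd = 577 − 4p.
Supply slope: (290 − 317)/(70 − 79) = 3, so qs = 3p + 80.
Before the tax: set 577 − 4p = 3p + 80 → p* = $71, q* = 293.
With the tax collected from sellers, supply shifts: qs = 3(p − 10.5) + 80.
Solving gives q = 275 with consumers paying $75.5 and sellers receiving $65 (the $10.5 wedge).
Revenue = t · Q = 10.5 · 275 = $2887.5.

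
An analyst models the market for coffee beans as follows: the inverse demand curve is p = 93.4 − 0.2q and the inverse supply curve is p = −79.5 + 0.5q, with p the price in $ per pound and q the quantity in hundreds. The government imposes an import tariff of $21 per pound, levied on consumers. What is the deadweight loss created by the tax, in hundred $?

Inverting to q(p) form: qd = 467 − 5p; qs = 2p + 159.
Without the tax, 467 − 5p = 2p + 159 gives 7p = 308, so p* = $44 and q* = 247.
With the tax collected from consumers, demand (in seller-price terms) shifts: qd = 467 − 5(p + 21).
New equilibrium: consumers pay $50, suppliers receive $29, q = 217. (Wedge: pb − ps = 21.)
Quantity falls by |ΔQ| = |247 − 217| = 30.
DWL = ½ · t · |ΔQ| = ½ · 21 · 30 = $315.

Deadweight loss = $315 hundred.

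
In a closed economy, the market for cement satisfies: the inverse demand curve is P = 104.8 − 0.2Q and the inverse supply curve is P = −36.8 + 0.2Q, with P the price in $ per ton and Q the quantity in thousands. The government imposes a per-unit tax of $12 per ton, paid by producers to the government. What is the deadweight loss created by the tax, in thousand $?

Inverting to Q(P) form: Qd = 524 − 5P; Qs = 5P + 184.
Without the tax, 524 − 5P = 5P + 184 gives 10P = 340, so P* = $34 and Q* = 354.
With the tax collected from producers, supply shifts: Qs = 5(P − 12) + 184.
Solving gives Q = 324 with consumers paying $40 and producers receiving $28 (the $12 wedge).
Quantity falls by |ΔQ| = |354 − 324| = 30.
DWL = ½ · t · |ΔQ| = ½ · 12 · 30 = $180.

Deadweight loss = $180 thousand.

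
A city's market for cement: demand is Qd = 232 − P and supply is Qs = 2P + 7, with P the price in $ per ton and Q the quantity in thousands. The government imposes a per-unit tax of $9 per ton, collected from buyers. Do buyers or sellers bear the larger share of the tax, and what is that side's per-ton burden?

Buyers bear the larger share: $6 per ton.

Before the tax: set 232 − P = 2P + 7 → P* = $75, Q* = 157.
With the tax collected from buyers, demand (in seller-price terms) shifts: Qd = 232 − (P + 9).
New equilibrium: buyers pay $81, sellers receive $72, Q = 151. (Wedge: Pb − Ps = 9.)
Per-ton burden: buyers $6, sellers $3.
Buyers take the larger share because demand is less price-elastic here (demand slope 1 vs supply slope 2).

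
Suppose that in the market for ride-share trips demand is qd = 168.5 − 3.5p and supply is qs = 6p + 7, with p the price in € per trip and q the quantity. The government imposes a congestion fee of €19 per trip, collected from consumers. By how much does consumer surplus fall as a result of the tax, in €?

Without the tax, 168.5 − 3.5p = 6p + 7 gives 9.5p = 161.5, so p* = €17 and q* = 109.
With the tax collected from consumers, demand (in seller-price terms) shifts: qd = 168.5 − 3.5(p + 19).
New equilibrium: consumers pay €29, suppliers receive €10, q = 67. (Wedge: pb − ps = 19.)
ΔCS is the trapezoid between Q = 67 and Q = 109 of height €12: ½ · (109 + 67) · 12 = €1056.

Consumer surplus falls by €1056.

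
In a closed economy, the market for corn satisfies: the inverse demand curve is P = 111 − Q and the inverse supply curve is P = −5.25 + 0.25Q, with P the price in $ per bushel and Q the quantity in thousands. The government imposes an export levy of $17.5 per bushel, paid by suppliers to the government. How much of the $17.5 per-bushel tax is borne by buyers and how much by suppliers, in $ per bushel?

Inverting to Q(P) form: Qd = 111 − P; Qs = 4P + 21.
Without the tax, 111 − P = 4P + 21 gives 5P = 90, so P* = $18 and Q* = 93.
With the tax collected from suppliers, supply shifts: Qs = 4(P − 17.5) + 21.
Solving gives Q = 79 with buyers paying $32 and suppliers receiving $14.5 (the $17.5 wedge).
Burden on buyers: $14; on suppliers: $3.5. (They sum to $17.5.)
The less price-elastic side of the market bears the larger share of a per-unit tax.

Buyers bear $14 per bushel; suppliers bear $3.5 per bushel.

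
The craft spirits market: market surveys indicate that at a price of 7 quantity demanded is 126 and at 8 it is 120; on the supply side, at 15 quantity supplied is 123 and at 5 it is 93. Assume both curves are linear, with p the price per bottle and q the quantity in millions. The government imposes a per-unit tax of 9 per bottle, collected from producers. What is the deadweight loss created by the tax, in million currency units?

Demand slope: (120 − 126)/(8 − 7) = -6, so qd = 168 − 6p.
Supply slope: (93 − 123)/(5 − 15) = 3, so qs = 3p + 78.
Without the tax, 168 − 6p = 3p + 78 gives 9p = 90, so p* = 10 and q* = 108.
With the tax collected from producers, supply shifts: qs = 3(p − 9) + 78.
Solving gives q = 90 with buyers paying 13 and producers receiving 4 (the 9 wedge).
Quantity falls by |ΔQ| = |108 − 90| = 18.
DWL = ½ · t · |ΔQ| = ½ · 9 · 18 = 81.

Deadweight loss = 81 million.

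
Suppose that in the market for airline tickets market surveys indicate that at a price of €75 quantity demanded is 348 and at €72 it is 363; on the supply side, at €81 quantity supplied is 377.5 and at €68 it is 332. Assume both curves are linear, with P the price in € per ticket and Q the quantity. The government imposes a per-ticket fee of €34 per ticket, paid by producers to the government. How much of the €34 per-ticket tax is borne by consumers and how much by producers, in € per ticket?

Consumers bear €14 per ticket; producers bear €20 per ticket.

Demand slope: (363 − 348)/(72 − 75) = -5, so Qd = 723 − 5P.
Supply slope: (332 − 377.5)/(68 − 81) = 3.5, so Qs = 3.5P + 94.
Without the tax, 723 − 5P = 3.5P + 94 gives 8.5P = 629, so P* = €74 and Q* = 353.
With the tax collected from producers, supply shifts: Qs = 3.5(P − 34) + 94.
New equilibrium: consumers pay €88, producers receive €54, Q = 283. (Wedge: Pb − Ps = 34.)
Burden on consumers: €14; on producers: €20. (They sum to €34.)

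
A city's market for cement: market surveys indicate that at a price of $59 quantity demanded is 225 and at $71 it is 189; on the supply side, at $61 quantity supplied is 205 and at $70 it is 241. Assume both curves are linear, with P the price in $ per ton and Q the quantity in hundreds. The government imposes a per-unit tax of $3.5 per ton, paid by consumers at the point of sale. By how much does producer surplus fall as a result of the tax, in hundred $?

Producer surplus falls by $315 hundred.

Demand slope: (189 − 225)/(71 − 59) = -3, so Qd = 402 − 3P.
Supply slope: (241 − 205)/(70 − 61) = 4, so Qs = 4P − 39.
Before the tax: set 402 − 3P = 4P − 39 → P* = $63, Q* = 213.
With the tax collected from consumers, demand (in seller-price terms) shifts: Qd = 402 − 3(P + 3.5).
New equilibrium: consumers pay $65, sellers receive $61.5, Q = 207. (Wedge: Pb − Ps = 3.5.)
ΔPS is the trapezoid between Q = 207 and Q = 213 of height $1.5: ½ · (213 + 207) · 1.5 = $315.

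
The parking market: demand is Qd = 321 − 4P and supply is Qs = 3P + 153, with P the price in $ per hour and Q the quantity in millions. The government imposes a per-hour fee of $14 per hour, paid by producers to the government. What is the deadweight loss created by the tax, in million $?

Deadweight loss = $168 million.

Without the tax, 321 − 4P = 3P + 153 gives 7P = 168, so P* = $24 and Q* = 225.
With the tax collected from producers, supply shifts: Qs = 3(P − 14) + 153.
New equilibrium: consumers pay $30, producers receive $16, Q = 201. (Wedge: Pb − Ps = 14.)
Quantity falls by |ΔQ| = |225 − 201| = 24.
DWL = ½ · t · |ΔQ| = ½ · 14 · 24 = $168.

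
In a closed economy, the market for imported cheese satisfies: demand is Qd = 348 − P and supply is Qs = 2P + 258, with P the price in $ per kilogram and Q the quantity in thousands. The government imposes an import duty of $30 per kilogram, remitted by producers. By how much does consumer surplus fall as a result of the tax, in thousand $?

Consumer surplus falls by $6160 thousand.

Without the tax, 348 − P = 2P + 258 gives 3P = 90, so P* = $30 and Q* = 318.
With the tax collected from producers, supply shifts: Qs = 2(P − 30) + 258.
Solving gives Q = 298 with consumers paying $50 and producers receiving $20 (the $30 wedge).
ΔCS is the trapezoid between Q = 298 and Q = 318 of height $20: ½ · (318 + 298) · 20 = $6160.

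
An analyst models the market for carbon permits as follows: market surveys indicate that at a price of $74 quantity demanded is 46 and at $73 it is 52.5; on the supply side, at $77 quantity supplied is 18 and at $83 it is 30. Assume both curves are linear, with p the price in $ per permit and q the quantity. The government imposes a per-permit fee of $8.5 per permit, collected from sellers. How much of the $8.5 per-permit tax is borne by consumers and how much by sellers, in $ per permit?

Consumers bear $2 per permit; sellers bear $6.5 per permit.

Demand slope: (52.5 − 46)/(73 − 74) = -6.5, so qd = 527 − 6.5p.
Supply slope: (30 − 18)/(83 − 77) = 2, so qs = 2p − 136.
Without the tax, 527 − 6.5p = 2p − 136 gives 8.5p = 663, so p* = $78 and q* = 20.
With the tax collected from sellers, supply shifts: qs = 2(p − 8.5) − 136.
Solving gives q = 7 with consumers paying $80 and sellers receiving $71.5 (the $8.5 wedge).
Burden on consumers: $2; on sellers: $6.5. (They sum to $8.5.)
The less price-elastic side of the market bears the larger share of a per-unit tax.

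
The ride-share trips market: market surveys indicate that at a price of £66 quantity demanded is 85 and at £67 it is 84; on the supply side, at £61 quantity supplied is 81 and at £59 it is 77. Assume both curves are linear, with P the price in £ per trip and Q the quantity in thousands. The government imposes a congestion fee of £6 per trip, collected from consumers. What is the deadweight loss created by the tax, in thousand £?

Deadweight loss = £12 thousand.

Demand slope: (84 − 85)/(67 − 66) = -1, so Qd = 151 − P.
Supply slope: (77 − 81)/(59 − 61) = 2, so Qs = 2P − 41.
Without the tax, 151 − P = 2P − 41 gives 3P = 192, so P* = £64 and Q* = 87.
With the tax collected from consumers, demand (in seller-price terms) shifts: Qd = 151 − (P + 6).
New equilibrium: consumers pay £68, sellers receive £62, Q = 83. (Wedge: Pb − Ps = 6.)
Quantity falls by |ΔQ| = |87 − 83| = 4.
DWL = ½ · t · |ΔQ| = ½ · 6 · 4 = £12.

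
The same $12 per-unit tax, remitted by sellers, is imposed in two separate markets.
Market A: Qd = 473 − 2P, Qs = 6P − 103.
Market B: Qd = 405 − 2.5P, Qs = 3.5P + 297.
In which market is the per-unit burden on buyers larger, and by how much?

Market A: pre-tax P* = $72, Q* = 329; post-tax Q = 311; per-unit burden on buyers = $9.
Market B: pre-tax P* = $18, Q* = 360; post-tax Q = 342.5; per-unit burden on buyers = $7.
Difference: $9 vs $7 → market A is larger by $2.

Market A, by $2.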